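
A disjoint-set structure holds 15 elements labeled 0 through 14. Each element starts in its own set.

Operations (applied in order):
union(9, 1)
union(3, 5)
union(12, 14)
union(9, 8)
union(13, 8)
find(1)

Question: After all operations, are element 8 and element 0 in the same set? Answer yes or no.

Answer: no

Derivation:
Step 1: union(9, 1) -> merged; set of 9 now {1, 9}
Step 2: union(3, 5) -> merged; set of 3 now {3, 5}
Step 3: union(12, 14) -> merged; set of 12 now {12, 14}
Step 4: union(9, 8) -> merged; set of 9 now {1, 8, 9}
Step 5: union(13, 8) -> merged; set of 13 now {1, 8, 9, 13}
Step 6: find(1) -> no change; set of 1 is {1, 8, 9, 13}
Set of 8: {1, 8, 9, 13}; 0 is not a member.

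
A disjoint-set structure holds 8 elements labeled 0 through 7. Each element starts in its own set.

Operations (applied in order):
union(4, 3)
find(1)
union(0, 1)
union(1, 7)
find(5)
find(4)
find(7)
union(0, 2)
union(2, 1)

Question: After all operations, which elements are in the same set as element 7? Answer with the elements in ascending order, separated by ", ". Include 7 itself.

Step 1: union(4, 3) -> merged; set of 4 now {3, 4}
Step 2: find(1) -> no change; set of 1 is {1}
Step 3: union(0, 1) -> merged; set of 0 now {0, 1}
Step 4: union(1, 7) -> merged; set of 1 now {0, 1, 7}
Step 5: find(5) -> no change; set of 5 is {5}
Step 6: find(4) -> no change; set of 4 is {3, 4}
Step 7: find(7) -> no change; set of 7 is {0, 1, 7}
Step 8: union(0, 2) -> merged; set of 0 now {0, 1, 2, 7}
Step 9: union(2, 1) -> already same set; set of 2 now {0, 1, 2, 7}
Component of 7: {0, 1, 2, 7}

Answer: 0, 1, 2, 7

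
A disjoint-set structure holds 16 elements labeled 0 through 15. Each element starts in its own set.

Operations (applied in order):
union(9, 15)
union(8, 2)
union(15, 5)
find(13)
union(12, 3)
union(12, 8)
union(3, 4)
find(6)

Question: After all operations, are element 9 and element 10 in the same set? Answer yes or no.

Answer: no

Derivation:
Step 1: union(9, 15) -> merged; set of 9 now {9, 15}
Step 2: union(8, 2) -> merged; set of 8 now {2, 8}
Step 3: union(15, 5) -> merged; set of 15 now {5, 9, 15}
Step 4: find(13) -> no change; set of 13 is {13}
Step 5: union(12, 3) -> merged; set of 12 now {3, 12}
Step 6: union(12, 8) -> merged; set of 12 now {2, 3, 8, 12}
Step 7: union(3, 4) -> merged; set of 3 now {2, 3, 4, 8, 12}
Step 8: find(6) -> no change; set of 6 is {6}
Set of 9: {5, 9, 15}; 10 is not a member.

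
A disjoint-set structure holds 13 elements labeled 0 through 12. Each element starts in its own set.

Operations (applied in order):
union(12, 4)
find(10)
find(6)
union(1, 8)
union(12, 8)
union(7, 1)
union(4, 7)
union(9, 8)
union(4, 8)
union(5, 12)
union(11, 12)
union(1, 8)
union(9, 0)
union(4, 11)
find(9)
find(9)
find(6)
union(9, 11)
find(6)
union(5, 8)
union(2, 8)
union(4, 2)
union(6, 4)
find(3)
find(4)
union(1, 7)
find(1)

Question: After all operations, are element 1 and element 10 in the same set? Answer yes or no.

Step 1: union(12, 4) -> merged; set of 12 now {4, 12}
Step 2: find(10) -> no change; set of 10 is {10}
Step 3: find(6) -> no change; set of 6 is {6}
Step 4: union(1, 8) -> merged; set of 1 now {1, 8}
Step 5: union(12, 8) -> merged; set of 12 now {1, 4, 8, 12}
Step 6: union(7, 1) -> merged; set of 7 now {1, 4, 7, 8, 12}
Step 7: union(4, 7) -> already same set; set of 4 now {1, 4, 7, 8, 12}
Step 8: union(9, 8) -> merged; set of 9 now {1, 4, 7, 8, 9, 12}
Step 9: union(4, 8) -> already same set; set of 4 now {1, 4, 7, 8, 9, 12}
Step 10: union(5, 12) -> merged; set of 5 now {1, 4, 5, 7, 8, 9, 12}
Step 11: union(11, 12) -> merged; set of 11 now {1, 4, 5, 7, 8, 9, 11, 12}
Step 12: union(1, 8) -> already same set; set of 1 now {1, 4, 5, 7, 8, 9, 11, 12}
Step 13: union(9, 0) -> merged; set of 9 now {0, 1, 4, 5, 7, 8, 9, 11, 12}
Step 14: union(4, 11) -> already same set; set of 4 now {0, 1, 4, 5, 7, 8, 9, 11, 12}
Step 15: find(9) -> no change; set of 9 is {0, 1, 4, 5, 7, 8, 9, 11, 12}
Step 16: find(9) -> no change; set of 9 is {0, 1, 4, 5, 7, 8, 9, 11, 12}
Step 17: find(6) -> no change; set of 6 is {6}
Step 18: union(9, 11) -> already same set; set of 9 now {0, 1, 4, 5, 7, 8, 9, 11, 12}
Step 19: find(6) -> no change; set of 6 is {6}
Step 20: union(5, 8) -> already same set; set of 5 now {0, 1, 4, 5, 7, 8, 9, 11, 12}
Step 21: union(2, 8) -> merged; set of 2 now {0, 1, 2, 4, 5, 7, 8, 9, 11, 12}
Step 22: union(4, 2) -> already same set; set of 4 now {0, 1, 2, 4, 5, 7, 8, 9, 11, 12}
Step 23: union(6, 4) -> merged; set of 6 now {0, 1, 2, 4, 5, 6, 7, 8, 9, 11, 12}
Step 24: find(3) -> no change; set of 3 is {3}
Step 25: find(4) -> no change; set of 4 is {0, 1, 2, 4, 5, 6, 7, 8, 9, 11, 12}
Step 26: union(1, 7) -> already same set; set of 1 now {0, 1, 2, 4, 5, 6, 7, 8, 9, 11, 12}
Step 27: find(1) -> no change; set of 1 is {0, 1, 2, 4, 5, 6, 7, 8, 9, 11, 12}
Set of 1: {0, 1, 2, 4, 5, 6, 7, 8, 9, 11, 12}; 10 is not a member.

Answer: no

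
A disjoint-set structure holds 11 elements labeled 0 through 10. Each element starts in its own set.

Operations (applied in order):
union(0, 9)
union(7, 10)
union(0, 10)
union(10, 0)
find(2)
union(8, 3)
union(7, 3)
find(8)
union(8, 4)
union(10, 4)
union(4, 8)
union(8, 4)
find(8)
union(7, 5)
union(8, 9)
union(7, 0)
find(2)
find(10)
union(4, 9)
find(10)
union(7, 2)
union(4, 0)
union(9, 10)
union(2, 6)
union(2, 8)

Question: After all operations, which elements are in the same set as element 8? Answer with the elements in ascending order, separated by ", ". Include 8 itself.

Step 1: union(0, 9) -> merged; set of 0 now {0, 9}
Step 2: union(7, 10) -> merged; set of 7 now {7, 10}
Step 3: union(0, 10) -> merged; set of 0 now {0, 7, 9, 10}
Step 4: union(10, 0) -> already same set; set of 10 now {0, 7, 9, 10}
Step 5: find(2) -> no change; set of 2 is {2}
Step 6: union(8, 3) -> merged; set of 8 now {3, 8}
Step 7: union(7, 3) -> merged; set of 7 now {0, 3, 7, 8, 9, 10}
Step 8: find(8) -> no change; set of 8 is {0, 3, 7, 8, 9, 10}
Step 9: union(8, 4) -> merged; set of 8 now {0, 3, 4, 7, 8, 9, 10}
Step 10: union(10, 4) -> already same set; set of 10 now {0, 3, 4, 7, 8, 9, 10}
Step 11: union(4, 8) -> already same set; set of 4 now {0, 3, 4, 7, 8, 9, 10}
Step 12: union(8, 4) -> already same set; set of 8 now {0, 3, 4, 7, 8, 9, 10}
Step 13: find(8) -> no change; set of 8 is {0, 3, 4, 7, 8, 9, 10}
Step 14: union(7, 5) -> merged; set of 7 now {0, 3, 4, 5, 7, 8, 9, 10}
Step 15: union(8, 9) -> already same set; set of 8 now {0, 3, 4, 5, 7, 8, 9, 10}
Step 16: union(7, 0) -> already same set; set of 7 now {0, 3, 4, 5, 7, 8, 9, 10}
Step 17: find(2) -> no change; set of 2 is {2}
Step 18: find(10) -> no change; set of 10 is {0, 3, 4, 5, 7, 8, 9, 10}
Step 19: union(4, 9) -> already same set; set of 4 now {0, 3, 4, 5, 7, 8, 9, 10}
Step 20: find(10) -> no change; set of 10 is {0, 3, 4, 5, 7, 8, 9, 10}
Step 21: union(7, 2) -> merged; set of 7 now {0, 2, 3, 4, 5, 7, 8, 9, 10}
Step 22: union(4, 0) -> already same set; set of 4 now {0, 2, 3, 4, 5, 7, 8, 9, 10}
Step 23: union(9, 10) -> already same set; set of 9 now {0, 2, 3, 4, 5, 7, 8, 9, 10}
Step 24: union(2, 6) -> merged; set of 2 now {0, 2, 3, 4, 5, 6, 7, 8, 9, 10}
Step 25: union(2, 8) -> already same set; set of 2 now {0, 2, 3, 4, 5, 6, 7, 8, 9, 10}
Component of 8: {0, 2, 3, 4, 5, 6, 7, 8, 9, 10}

Answer: 0, 2, 3, 4, 5, 6, 7, 8, 9, 10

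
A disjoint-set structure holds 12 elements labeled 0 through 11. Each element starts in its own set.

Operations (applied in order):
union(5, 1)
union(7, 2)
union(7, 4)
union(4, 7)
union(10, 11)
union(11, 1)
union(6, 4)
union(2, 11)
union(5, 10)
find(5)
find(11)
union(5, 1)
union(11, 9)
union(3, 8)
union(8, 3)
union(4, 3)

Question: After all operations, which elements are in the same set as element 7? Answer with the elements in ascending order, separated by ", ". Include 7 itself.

Answer: 1, 2, 3, 4, 5, 6, 7, 8, 9, 10, 11

Derivation:
Step 1: union(5, 1) -> merged; set of 5 now {1, 5}
Step 2: union(7, 2) -> merged; set of 7 now {2, 7}
Step 3: union(7, 4) -> merged; set of 7 now {2, 4, 7}
Step 4: union(4, 7) -> already same set; set of 4 now {2, 4, 7}
Step 5: union(10, 11) -> merged; set of 10 now {10, 11}
Step 6: union(11, 1) -> merged; set of 11 now {1, 5, 10, 11}
Step 7: union(6, 4) -> merged; set of 6 now {2, 4, 6, 7}
Step 8: union(2, 11) -> merged; set of 2 now {1, 2, 4, 5, 6, 7, 10, 11}
Step 9: union(5, 10) -> already same set; set of 5 now {1, 2, 4, 5, 6, 7, 10, 11}
Step 10: find(5) -> no change; set of 5 is {1, 2, 4, 5, 6, 7, 10, 11}
Step 11: find(11) -> no change; set of 11 is {1, 2, 4, 5, 6, 7, 10, 11}
Step 12: union(5, 1) -> already same set; set of 5 now {1, 2, 4, 5, 6, 7, 10, 11}
Step 13: union(11, 9) -> merged; set of 11 now {1, 2, 4, 5, 6, 7, 9, 10, 11}
Step 14: union(3, 8) -> merged; set of 3 now {3, 8}
Step 15: union(8, 3) -> already same set; set of 8 now {3, 8}
Step 16: union(4, 3) -> merged; set of 4 now {1, 2, 3, 4, 5, 6, 7, 8, 9, 10, 11}
Component of 7: {1, 2, 3, 4, 5, 6, 7, 8, 9, 10, 11}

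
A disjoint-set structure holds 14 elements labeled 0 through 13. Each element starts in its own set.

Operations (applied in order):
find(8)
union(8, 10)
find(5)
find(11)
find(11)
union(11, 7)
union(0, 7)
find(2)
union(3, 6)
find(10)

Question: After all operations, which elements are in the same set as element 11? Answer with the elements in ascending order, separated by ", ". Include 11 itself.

Step 1: find(8) -> no change; set of 8 is {8}
Step 2: union(8, 10) -> merged; set of 8 now {8, 10}
Step 3: find(5) -> no change; set of 5 is {5}
Step 4: find(11) -> no change; set of 11 is {11}
Step 5: find(11) -> no change; set of 11 is {11}
Step 6: union(11, 7) -> merged; set of 11 now {7, 11}
Step 7: union(0, 7) -> merged; set of 0 now {0, 7, 11}
Step 8: find(2) -> no change; set of 2 is {2}
Step 9: union(3, 6) -> merged; set of 3 now {3, 6}
Step 10: find(10) -> no change; set of 10 is {8, 10}
Component of 11: {0, 7, 11}

Answer: 0, 7, 11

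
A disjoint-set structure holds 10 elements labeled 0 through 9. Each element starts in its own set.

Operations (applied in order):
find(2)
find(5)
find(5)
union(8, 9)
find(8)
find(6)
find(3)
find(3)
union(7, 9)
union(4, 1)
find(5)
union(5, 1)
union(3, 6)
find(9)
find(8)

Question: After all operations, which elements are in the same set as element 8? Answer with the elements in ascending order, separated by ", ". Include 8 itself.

Step 1: find(2) -> no change; set of 2 is {2}
Step 2: find(5) -> no change; set of 5 is {5}
Step 3: find(5) -> no change; set of 5 is {5}
Step 4: union(8, 9) -> merged; set of 8 now {8, 9}
Step 5: find(8) -> no change; set of 8 is {8, 9}
Step 6: find(6) -> no change; set of 6 is {6}
Step 7: find(3) -> no change; set of 3 is {3}
Step 8: find(3) -> no change; set of 3 is {3}
Step 9: union(7, 9) -> merged; set of 7 now {7, 8, 9}
Step 10: union(4, 1) -> merged; set of 4 now {1, 4}
Step 11: find(5) -> no change; set of 5 is {5}
Step 12: union(5, 1) -> merged; set of 5 now {1, 4, 5}
Step 13: union(3, 6) -> merged; set of 3 now {3, 6}
Step 14: find(9) -> no change; set of 9 is {7, 8, 9}
Step 15: find(8) -> no change; set of 8 is {7, 8, 9}
Component of 8: {7, 8, 9}

Answer: 7, 8, 9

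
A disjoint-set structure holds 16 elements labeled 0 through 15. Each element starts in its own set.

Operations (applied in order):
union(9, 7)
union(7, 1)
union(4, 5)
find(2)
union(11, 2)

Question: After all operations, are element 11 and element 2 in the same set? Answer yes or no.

Step 1: union(9, 7) -> merged; set of 9 now {7, 9}
Step 2: union(7, 1) -> merged; set of 7 now {1, 7, 9}
Step 3: union(4, 5) -> merged; set of 4 now {4, 5}
Step 4: find(2) -> no change; set of 2 is {2}
Step 5: union(11, 2) -> merged; set of 11 now {2, 11}
Set of 11: {2, 11}; 2 is a member.

Answer: yes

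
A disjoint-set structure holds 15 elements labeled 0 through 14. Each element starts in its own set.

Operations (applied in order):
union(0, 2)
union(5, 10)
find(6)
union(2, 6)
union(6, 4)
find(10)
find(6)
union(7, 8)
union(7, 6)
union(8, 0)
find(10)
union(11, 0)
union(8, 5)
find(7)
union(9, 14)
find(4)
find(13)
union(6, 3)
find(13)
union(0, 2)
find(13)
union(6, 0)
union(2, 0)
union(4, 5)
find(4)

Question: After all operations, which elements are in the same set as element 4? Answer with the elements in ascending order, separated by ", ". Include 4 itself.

Step 1: union(0, 2) -> merged; set of 0 now {0, 2}
Step 2: union(5, 10) -> merged; set of 5 now {5, 10}
Step 3: find(6) -> no change; set of 6 is {6}
Step 4: union(2, 6) -> merged; set of 2 now {0, 2, 6}
Step 5: union(6, 4) -> merged; set of 6 now {0, 2, 4, 6}
Step 6: find(10) -> no change; set of 10 is {5, 10}
Step 7: find(6) -> no change; set of 6 is {0, 2, 4, 6}
Step 8: union(7, 8) -> merged; set of 7 now {7, 8}
Step 9: union(7, 6) -> merged; set of 7 now {0, 2, 4, 6, 7, 8}
Step 10: union(8, 0) -> already same set; set of 8 now {0, 2, 4, 6, 7, 8}
Step 11: find(10) -> no change; set of 10 is {5, 10}
Step 12: union(11, 0) -> merged; set of 11 now {0, 2, 4, 6, 7, 8, 11}
Step 13: union(8, 5) -> merged; set of 8 now {0, 2, 4, 5, 6, 7, 8, 10, 11}
Step 14: find(7) -> no change; set of 7 is {0, 2, 4, 5, 6, 7, 8, 10, 11}
Step 15: union(9, 14) -> merged; set of 9 now {9, 14}
Step 16: find(4) -> no change; set of 4 is {0, 2, 4, 5, 6, 7, 8, 10, 11}
Step 17: find(13) -> no change; set of 13 is {13}
Step 18: union(6, 3) -> merged; set of 6 now {0, 2, 3, 4, 5, 6, 7, 8, 10, 11}
Step 19: find(13) -> no change; set of 13 is {13}
Step 20: union(0, 2) -> already same set; set of 0 now {0, 2, 3, 4, 5, 6, 7, 8, 10, 11}
Step 21: find(13) -> no change; set of 13 is {13}
Step 22: union(6, 0) -> already same set; set of 6 now {0, 2, 3, 4, 5, 6, 7, 8, 10, 11}
Step 23: union(2, 0) -> already same set; set of 2 now {0, 2, 3, 4, 5, 6, 7, 8, 10, 11}
Step 24: union(4, 5) -> already same set; set of 4 now {0, 2, 3, 4, 5, 6, 7, 8, 10, 11}
Step 25: find(4) -> no change; set of 4 is {0, 2, 3, 4, 5, 6, 7, 8, 10, 11}
Component of 4: {0, 2, 3, 4, 5, 6, 7, 8, 10, 11}

Answer: 0, 2, 3, 4, 5, 6, 7, 8, 10, 11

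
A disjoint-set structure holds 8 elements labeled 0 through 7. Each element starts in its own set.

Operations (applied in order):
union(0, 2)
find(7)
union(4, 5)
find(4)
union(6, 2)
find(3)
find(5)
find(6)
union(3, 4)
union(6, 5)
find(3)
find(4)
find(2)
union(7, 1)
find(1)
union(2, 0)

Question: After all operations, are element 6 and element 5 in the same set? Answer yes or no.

Answer: yes

Derivation:
Step 1: union(0, 2) -> merged; set of 0 now {0, 2}
Step 2: find(7) -> no change; set of 7 is {7}
Step 3: union(4, 5) -> merged; set of 4 now {4, 5}
Step 4: find(4) -> no change; set of 4 is {4, 5}
Step 5: union(6, 2) -> merged; set of 6 now {0, 2, 6}
Step 6: find(3) -> no change; set of 3 is {3}
Step 7: find(5) -> no change; set of 5 is {4, 5}
Step 8: find(6) -> no change; set of 6 is {0, 2, 6}
Step 9: union(3, 4) -> merged; set of 3 now {3, 4, 5}
Step 10: union(6, 5) -> merged; set of 6 now {0, 2, 3, 4, 5, 6}
Step 11: find(3) -> no change; set of 3 is {0, 2, 3, 4, 5, 6}
Step 12: find(4) -> no change; set of 4 is {0, 2, 3, 4, 5, 6}
Step 13: find(2) -> no change; set of 2 is {0, 2, 3, 4, 5, 6}
Step 14: union(7, 1) -> merged; set of 7 now {1, 7}
Step 15: find(1) -> no change; set of 1 is {1, 7}
Step 16: union(2, 0) -> already same set; set of 2 now {0, 2, 3, 4, 5, 6}
Set of 6: {0, 2, 3, 4, 5, 6}; 5 is a member.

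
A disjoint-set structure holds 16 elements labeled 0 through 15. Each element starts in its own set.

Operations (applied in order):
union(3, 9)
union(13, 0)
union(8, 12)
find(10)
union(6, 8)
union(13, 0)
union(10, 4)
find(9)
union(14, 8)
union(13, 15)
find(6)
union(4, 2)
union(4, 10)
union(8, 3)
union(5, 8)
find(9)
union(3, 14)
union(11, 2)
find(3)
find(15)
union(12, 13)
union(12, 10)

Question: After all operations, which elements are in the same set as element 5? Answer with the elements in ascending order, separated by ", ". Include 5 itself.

Answer: 0, 2, 3, 4, 5, 6, 8, 9, 10, 11, 12, 13, 14, 15

Derivation:
Step 1: union(3, 9) -> merged; set of 3 now {3, 9}
Step 2: union(13, 0) -> merged; set of 13 now {0, 13}
Step 3: union(8, 12) -> merged; set of 8 now {8, 12}
Step 4: find(10) -> no change; set of 10 is {10}
Step 5: union(6, 8) -> merged; set of 6 now {6, 8, 12}
Step 6: union(13, 0) -> already same set; set of 13 now {0, 13}
Step 7: union(10, 4) -> merged; set of 10 now {4, 10}
Step 8: find(9) -> no change; set of 9 is {3, 9}
Step 9: union(14, 8) -> merged; set of 14 now {6, 8, 12, 14}
Step 10: union(13, 15) -> merged; set of 13 now {0, 13, 15}
Step 11: find(6) -> no change; set of 6 is {6, 8, 12, 14}
Step 12: union(4, 2) -> merged; set of 4 now {2, 4, 10}
Step 13: union(4, 10) -> already same set; set of 4 now {2, 4, 10}
Step 14: union(8, 3) -> merged; set of 8 now {3, 6, 8, 9, 12, 14}
Step 15: union(5, 8) -> merged; set of 5 now {3, 5, 6, 8, 9, 12, 14}
Step 16: find(9) -> no change; set of 9 is {3, 5, 6, 8, 9, 12, 14}
Step 17: union(3, 14) -> already same set; set of 3 now {3, 5, 6, 8, 9, 12, 14}
Step 18: union(11, 2) -> merged; set of 11 now {2, 4, 10, 11}
Step 19: find(3) -> no change; set of 3 is {3, 5, 6, 8, 9, 12, 14}
Step 20: find(15) -> no change; set of 15 is {0, 13, 15}
Step 21: union(12, 13) -> merged; set of 12 now {0, 3, 5, 6, 8, 9, 12, 13, 14, 15}
Step 22: union(12, 10) -> merged; set of 12 now {0, 2, 3, 4, 5, 6, 8, 9, 10, 11, 12, 13, 14, 15}
Component of 5: {0, 2, 3, 4, 5, 6, 8, 9, 10, 11, 12, 13, 14, 15}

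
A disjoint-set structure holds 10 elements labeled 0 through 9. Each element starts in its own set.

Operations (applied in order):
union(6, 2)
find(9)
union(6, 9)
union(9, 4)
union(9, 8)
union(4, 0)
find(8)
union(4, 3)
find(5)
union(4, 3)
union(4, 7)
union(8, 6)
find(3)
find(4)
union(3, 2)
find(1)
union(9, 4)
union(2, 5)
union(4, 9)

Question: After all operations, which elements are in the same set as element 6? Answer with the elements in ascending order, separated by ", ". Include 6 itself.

Step 1: union(6, 2) -> merged; set of 6 now {2, 6}
Step 2: find(9) -> no change; set of 9 is {9}
Step 3: union(6, 9) -> merged; set of 6 now {2, 6, 9}
Step 4: union(9, 4) -> merged; set of 9 now {2, 4, 6, 9}
Step 5: union(9, 8) -> merged; set of 9 now {2, 4, 6, 8, 9}
Step 6: union(4, 0) -> merged; set of 4 now {0, 2, 4, 6, 8, 9}
Step 7: find(8) -> no change; set of 8 is {0, 2, 4, 6, 8, 9}
Step 8: union(4, 3) -> merged; set of 4 now {0, 2, 3, 4, 6, 8, 9}
Step 9: find(5) -> no change; set of 5 is {5}
Step 10: union(4, 3) -> already same set; set of 4 now {0, 2, 3, 4, 6, 8, 9}
Step 11: union(4, 7) -> merged; set of 4 now {0, 2, 3, 4, 6, 7, 8, 9}
Step 12: union(8, 6) -> already same set; set of 8 now {0, 2, 3, 4, 6, 7, 8, 9}
Step 13: find(3) -> no change; set of 3 is {0, 2, 3, 4, 6, 7, 8, 9}
Step 14: find(4) -> no change; set of 4 is {0, 2, 3, 4, 6, 7, 8, 9}
Step 15: union(3, 2) -> already same set; set of 3 now {0, 2, 3, 4, 6, 7, 8, 9}
Step 16: find(1) -> no change; set of 1 is {1}
Step 17: union(9, 4) -> already same set; set of 9 now {0, 2, 3, 4, 6, 7, 8, 9}
Step 18: union(2, 5) -> merged; set of 2 now {0, 2, 3, 4, 5, 6, 7, 8, 9}
Step 19: union(4, 9) -> already same set; set of 4 now {0, 2, 3, 4, 5, 6, 7, 8, 9}
Component of 6: {0, 2, 3, 4, 5, 6, 7, 8, 9}

Answer: 0, 2, 3, 4, 5, 6, 7, 8, 9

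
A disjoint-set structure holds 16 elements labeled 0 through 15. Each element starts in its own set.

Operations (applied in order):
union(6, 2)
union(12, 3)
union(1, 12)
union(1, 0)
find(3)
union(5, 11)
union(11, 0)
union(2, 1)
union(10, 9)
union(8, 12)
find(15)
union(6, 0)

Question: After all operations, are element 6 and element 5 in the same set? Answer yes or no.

Answer: yes

Derivation:
Step 1: union(6, 2) -> merged; set of 6 now {2, 6}
Step 2: union(12, 3) -> merged; set of 12 now {3, 12}
Step 3: union(1, 12) -> merged; set of 1 now {1, 3, 12}
Step 4: union(1, 0) -> merged; set of 1 now {0, 1, 3, 12}
Step 5: find(3) -> no change; set of 3 is {0, 1, 3, 12}
Step 6: union(5, 11) -> merged; set of 5 now {5, 11}
Step 7: union(11, 0) -> merged; set of 11 now {0, 1, 3, 5, 11, 12}
Step 8: union(2, 1) -> merged; set of 2 now {0, 1, 2, 3, 5, 6, 11, 12}
Step 9: union(10, 9) -> merged; set of 10 now {9, 10}
Step 10: union(8, 12) -> merged; set of 8 now {0, 1, 2, 3, 5, 6, 8, 11, 12}
Step 11: find(15) -> no change; set of 15 is {15}
Step 12: union(6, 0) -> already same set; set of 6 now {0, 1, 2, 3, 5, 6, 8, 11, 12}
Set of 6: {0, 1, 2, 3, 5, 6, 8, 11, 12}; 5 is a member.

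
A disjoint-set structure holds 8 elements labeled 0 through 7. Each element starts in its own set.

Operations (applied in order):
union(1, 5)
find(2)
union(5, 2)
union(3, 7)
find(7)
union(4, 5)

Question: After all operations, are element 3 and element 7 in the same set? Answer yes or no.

Step 1: union(1, 5) -> merged; set of 1 now {1, 5}
Step 2: find(2) -> no change; set of 2 is {2}
Step 3: union(5, 2) -> merged; set of 5 now {1, 2, 5}
Step 4: union(3, 7) -> merged; set of 3 now {3, 7}
Step 5: find(7) -> no change; set of 7 is {3, 7}
Step 6: union(4, 5) -> merged; set of 4 now {1, 2, 4, 5}
Set of 3: {3, 7}; 7 is a member.

Answer: yes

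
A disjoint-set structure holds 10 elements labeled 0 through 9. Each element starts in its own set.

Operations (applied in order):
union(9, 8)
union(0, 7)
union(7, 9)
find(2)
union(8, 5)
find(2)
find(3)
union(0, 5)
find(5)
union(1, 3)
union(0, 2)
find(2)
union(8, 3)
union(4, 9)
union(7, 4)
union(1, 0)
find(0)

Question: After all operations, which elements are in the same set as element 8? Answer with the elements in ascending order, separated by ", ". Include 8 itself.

Step 1: union(9, 8) -> merged; set of 9 now {8, 9}
Step 2: union(0, 7) -> merged; set of 0 now {0, 7}
Step 3: union(7, 9) -> merged; set of 7 now {0, 7, 8, 9}
Step 4: find(2) -> no change; set of 2 is {2}
Step 5: union(8, 5) -> merged; set of 8 now {0, 5, 7, 8, 9}
Step 6: find(2) -> no change; set of 2 is {2}
Step 7: find(3) -> no change; set of 3 is {3}
Step 8: union(0, 5) -> already same set; set of 0 now {0, 5, 7, 8, 9}
Step 9: find(5) -> no change; set of 5 is {0, 5, 7, 8, 9}
Step 10: union(1, 3) -> merged; set of 1 now {1, 3}
Step 11: union(0, 2) -> merged; set of 0 now {0, 2, 5, 7, 8, 9}
Step 12: find(2) -> no change; set of 2 is {0, 2, 5, 7, 8, 9}
Step 13: union(8, 3) -> merged; set of 8 now {0, 1, 2, 3, 5, 7, 8, 9}
Step 14: union(4, 9) -> merged; set of 4 now {0, 1, 2, 3, 4, 5, 7, 8, 9}
Step 15: union(7, 4) -> already same set; set of 7 now {0, 1, 2, 3, 4, 5, 7, 8, 9}
Step 16: union(1, 0) -> already same set; set of 1 now {0, 1, 2, 3, 4, 5, 7, 8, 9}
Step 17: find(0) -> no change; set of 0 is {0, 1, 2, 3, 4, 5, 7, 8, 9}
Component of 8: {0, 1, 2, 3, 4, 5, 7, 8, 9}

Answer: 0, 1, 2, 3, 4, 5, 7, 8, 9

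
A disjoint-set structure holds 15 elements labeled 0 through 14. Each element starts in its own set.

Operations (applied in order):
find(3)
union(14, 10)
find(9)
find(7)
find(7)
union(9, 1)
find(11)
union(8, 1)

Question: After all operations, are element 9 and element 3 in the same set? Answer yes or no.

Step 1: find(3) -> no change; set of 3 is {3}
Step 2: union(14, 10) -> merged; set of 14 now {10, 14}
Step 3: find(9) -> no change; set of 9 is {9}
Step 4: find(7) -> no change; set of 7 is {7}
Step 5: find(7) -> no change; set of 7 is {7}
Step 6: union(9, 1) -> merged; set of 9 now {1, 9}
Step 7: find(11) -> no change; set of 11 is {11}
Step 8: union(8, 1) -> merged; set of 8 now {1, 8, 9}
Set of 9: {1, 8, 9}; 3 is not a member.

Answer: no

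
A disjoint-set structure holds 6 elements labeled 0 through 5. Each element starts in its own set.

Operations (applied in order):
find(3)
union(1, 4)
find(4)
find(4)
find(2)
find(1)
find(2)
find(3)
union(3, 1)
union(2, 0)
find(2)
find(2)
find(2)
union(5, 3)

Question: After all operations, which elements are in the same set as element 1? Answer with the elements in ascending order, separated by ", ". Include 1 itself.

Answer: 1, 3, 4, 5

Derivation:
Step 1: find(3) -> no change; set of 3 is {3}
Step 2: union(1, 4) -> merged; set of 1 now {1, 4}
Step 3: find(4) -> no change; set of 4 is {1, 4}
Step 4: find(4) -> no change; set of 4 is {1, 4}
Step 5: find(2) -> no change; set of 2 is {2}
Step 6: find(1) -> no change; set of 1 is {1, 4}
Step 7: find(2) -> no change; set of 2 is {2}
Step 8: find(3) -> no change; set of 3 is {3}
Step 9: union(3, 1) -> merged; set of 3 now {1, 3, 4}
Step 10: union(2, 0) -> merged; set of 2 now {0, 2}
Step 11: find(2) -> no change; set of 2 is {0, 2}
Step 12: find(2) -> no change; set of 2 is {0, 2}
Step 13: find(2) -> no change; set of 2 is {0, 2}
Step 14: union(5, 3) -> merged; set of 5 now {1, 3, 4, 5}
Component of 1: {1, 3, 4, 5}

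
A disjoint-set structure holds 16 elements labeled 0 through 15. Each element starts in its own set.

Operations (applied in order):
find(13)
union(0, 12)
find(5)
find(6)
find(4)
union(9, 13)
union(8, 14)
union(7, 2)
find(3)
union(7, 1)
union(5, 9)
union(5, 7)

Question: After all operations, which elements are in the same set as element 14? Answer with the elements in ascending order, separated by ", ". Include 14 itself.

Step 1: find(13) -> no change; set of 13 is {13}
Step 2: union(0, 12) -> merged; set of 0 now {0, 12}
Step 3: find(5) -> no change; set of 5 is {5}
Step 4: find(6) -> no change; set of 6 is {6}
Step 5: find(4) -> no change; set of 4 is {4}
Step 6: union(9, 13) -> merged; set of 9 now {9, 13}
Step 7: union(8, 14) -> merged; set of 8 now {8, 14}
Step 8: union(7, 2) -> merged; set of 7 now {2, 7}
Step 9: find(3) -> no change; set of 3 is {3}
Step 10: union(7, 1) -> merged; set of 7 now {1, 2, 7}
Step 11: union(5, 9) -> merged; set of 5 now {5, 9, 13}
Step 12: union(5, 7) -> merged; set of 5 now {1, 2, 5, 7, 9, 13}
Component of 14: {8, 14}

Answer: 8, 14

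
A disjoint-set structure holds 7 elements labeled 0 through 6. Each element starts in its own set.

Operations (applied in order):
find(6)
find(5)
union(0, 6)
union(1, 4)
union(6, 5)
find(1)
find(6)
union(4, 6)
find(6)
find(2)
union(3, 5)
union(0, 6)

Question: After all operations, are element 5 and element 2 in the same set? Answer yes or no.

Step 1: find(6) -> no change; set of 6 is {6}
Step 2: find(5) -> no change; set of 5 is {5}
Step 3: union(0, 6) -> merged; set of 0 now {0, 6}
Step 4: union(1, 4) -> merged; set of 1 now {1, 4}
Step 5: union(6, 5) -> merged; set of 6 now {0, 5, 6}
Step 6: find(1) -> no change; set of 1 is {1, 4}
Step 7: find(6) -> no change; set of 6 is {0, 5, 6}
Step 8: union(4, 6) -> merged; set of 4 now {0, 1, 4, 5, 6}
Step 9: find(6) -> no change; set of 6 is {0, 1, 4, 5, 6}
Step 10: find(2) -> no change; set of 2 is {2}
Step 11: union(3, 5) -> merged; set of 3 now {0, 1, 3, 4, 5, 6}
Step 12: union(0, 6) -> already same set; set of 0 now {0, 1, 3, 4, 5, 6}
Set of 5: {0, 1, 3, 4, 5, 6}; 2 is not a member.

Answer: no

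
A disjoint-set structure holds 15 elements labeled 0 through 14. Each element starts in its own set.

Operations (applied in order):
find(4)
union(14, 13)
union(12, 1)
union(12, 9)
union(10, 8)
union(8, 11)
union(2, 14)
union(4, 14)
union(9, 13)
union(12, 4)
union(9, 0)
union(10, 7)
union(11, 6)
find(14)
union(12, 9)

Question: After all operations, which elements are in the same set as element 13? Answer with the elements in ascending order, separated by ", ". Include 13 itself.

Answer: 0, 1, 2, 4, 9, 12, 13, 14

Derivation:
Step 1: find(4) -> no change; set of 4 is {4}
Step 2: union(14, 13) -> merged; set of 14 now {13, 14}
Step 3: union(12, 1) -> merged; set of 12 now {1, 12}
Step 4: union(12, 9) -> merged; set of 12 now {1, 9, 12}
Step 5: union(10, 8) -> merged; set of 10 now {8, 10}
Step 6: union(8, 11) -> merged; set of 8 now {8, 10, 11}
Step 7: union(2, 14) -> merged; set of 2 now {2, 13, 14}
Step 8: union(4, 14) -> merged; set of 4 now {2, 4, 13, 14}
Step 9: union(9, 13) -> merged; set of 9 now {1, 2, 4, 9, 12, 13, 14}
Step 10: union(12, 4) -> already same set; set of 12 now {1, 2, 4, 9, 12, 13, 14}
Step 11: union(9, 0) -> merged; set of 9 now {0, 1, 2, 4, 9, 12, 13, 14}
Step 12: union(10, 7) -> merged; set of 10 now {7, 8, 10, 11}
Step 13: union(11, 6) -> merged; set of 11 now {6, 7, 8, 10, 11}
Step 14: find(14) -> no change; set of 14 is {0, 1, 2, 4, 9, 12, 13, 14}
Step 15: union(12, 9) -> already same set; set of 12 now {0, 1, 2, 4, 9, 12, 13, 14}
Component of 13: {0, 1, 2, 4, 9, 12, 13, 14}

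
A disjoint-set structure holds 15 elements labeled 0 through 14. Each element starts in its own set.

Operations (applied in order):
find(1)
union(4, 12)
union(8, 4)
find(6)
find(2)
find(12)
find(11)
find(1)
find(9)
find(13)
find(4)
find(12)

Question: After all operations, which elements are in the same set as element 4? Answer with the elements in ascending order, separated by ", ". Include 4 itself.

Answer: 4, 8, 12

Derivation:
Step 1: find(1) -> no change; set of 1 is {1}
Step 2: union(4, 12) -> merged; set of 4 now {4, 12}
Step 3: union(8, 4) -> merged; set of 8 now {4, 8, 12}
Step 4: find(6) -> no change; set of 6 is {6}
Step 5: find(2) -> no change; set of 2 is {2}
Step 6: find(12) -> no change; set of 12 is {4, 8, 12}
Step 7: find(11) -> no change; set of 11 is {11}
Step 8: find(1) -> no change; set of 1 is {1}
Step 9: find(9) -> no change; set of 9 is {9}
Step 10: find(13) -> no change; set of 13 is {13}
Step 11: find(4) -> no change; set of 4 is {4, 8, 12}
Step 12: find(12) -> no change; set of 12 is {4, 8, 12}
Component of 4: {4, 8, 12}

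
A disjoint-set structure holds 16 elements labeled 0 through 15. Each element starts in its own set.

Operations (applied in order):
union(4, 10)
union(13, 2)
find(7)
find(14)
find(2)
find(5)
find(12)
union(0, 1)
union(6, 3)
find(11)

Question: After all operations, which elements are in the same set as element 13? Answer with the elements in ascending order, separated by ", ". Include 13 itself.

Answer: 2, 13

Derivation:
Step 1: union(4, 10) -> merged; set of 4 now {4, 10}
Step 2: union(13, 2) -> merged; set of 13 now {2, 13}
Step 3: find(7) -> no change; set of 7 is {7}
Step 4: find(14) -> no change; set of 14 is {14}
Step 5: find(2) -> no change; set of 2 is {2, 13}
Step 6: find(5) -> no change; set of 5 is {5}
Step 7: find(12) -> no change; set of 12 is {12}
Step 8: union(0, 1) -> merged; set of 0 now {0, 1}
Step 9: union(6, 3) -> merged; set of 6 now {3, 6}
Step 10: find(11) -> no change; set of 11 is {11}
Component of 13: {2, 13}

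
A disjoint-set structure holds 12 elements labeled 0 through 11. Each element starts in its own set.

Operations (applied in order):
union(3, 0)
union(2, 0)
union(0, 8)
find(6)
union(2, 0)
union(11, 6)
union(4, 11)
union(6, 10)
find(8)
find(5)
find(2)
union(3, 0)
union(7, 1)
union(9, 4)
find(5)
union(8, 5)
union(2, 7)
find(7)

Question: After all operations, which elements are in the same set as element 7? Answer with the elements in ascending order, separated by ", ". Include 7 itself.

Answer: 0, 1, 2, 3, 5, 7, 8

Derivation:
Step 1: union(3, 0) -> merged; set of 3 now {0, 3}
Step 2: union(2, 0) -> merged; set of 2 now {0, 2, 3}
Step 3: union(0, 8) -> merged; set of 0 now {0, 2, 3, 8}
Step 4: find(6) -> no change; set of 6 is {6}
Step 5: union(2, 0) -> already same set; set of 2 now {0, 2, 3, 8}
Step 6: union(11, 6) -> merged; set of 11 now {6, 11}
Step 7: union(4, 11) -> merged; set of 4 now {4, 6, 11}
Step 8: union(6, 10) -> merged; set of 6 now {4, 6, 10, 11}
Step 9: find(8) -> no change; set of 8 is {0, 2, 3, 8}
Step 10: find(5) -> no change; set of 5 is {5}
Step 11: find(2) -> no change; set of 2 is {0, 2, 3, 8}
Step 12: union(3, 0) -> already same set; set of 3 now {0, 2, 3, 8}
Step 13: union(7, 1) -> merged; set of 7 now {1, 7}
Step 14: union(9, 4) -> merged; set of 9 now {4, 6, 9, 10, 11}
Step 15: find(5) -> no change; set of 5 is {5}
Step 16: union(8, 5) -> merged; set of 8 now {0, 2, 3, 5, 8}
Step 17: union(2, 7) -> merged; set of 2 now {0, 1, 2, 3, 5, 7, 8}
Step 18: find(7) -> no change; set of 7 is {0, 1, 2, 3, 5, 7, 8}
Component of 7: {0, 1, 2, 3, 5, 7, 8}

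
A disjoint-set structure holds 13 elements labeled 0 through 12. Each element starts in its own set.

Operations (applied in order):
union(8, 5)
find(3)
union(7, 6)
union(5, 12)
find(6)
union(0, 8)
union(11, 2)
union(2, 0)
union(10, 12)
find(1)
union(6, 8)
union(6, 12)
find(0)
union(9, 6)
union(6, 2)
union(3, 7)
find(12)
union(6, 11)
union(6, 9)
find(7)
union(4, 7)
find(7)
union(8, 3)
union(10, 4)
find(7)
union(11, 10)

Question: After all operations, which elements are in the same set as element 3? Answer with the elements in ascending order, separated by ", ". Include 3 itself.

Answer: 0, 2, 3, 4, 5, 6, 7, 8, 9, 10, 11, 12

Derivation:
Step 1: union(8, 5) -> merged; set of 8 now {5, 8}
Step 2: find(3) -> no change; set of 3 is {3}
Step 3: union(7, 6) -> merged; set of 7 now {6, 7}
Step 4: union(5, 12) -> merged; set of 5 now {5, 8, 12}
Step 5: find(6) -> no change; set of 6 is {6, 7}
Step 6: union(0, 8) -> merged; set of 0 now {0, 5, 8, 12}
Step 7: union(11, 2) -> merged; set of 11 now {2, 11}
Step 8: union(2, 0) -> merged; set of 2 now {0, 2, 5, 8, 11, 12}
Step 9: union(10, 12) -> merged; set of 10 now {0, 2, 5, 8, 10, 11, 12}
Step 10: find(1) -> no change; set of 1 is {1}
Step 11: union(6, 8) -> merged; set of 6 now {0, 2, 5, 6, 7, 8, 10, 11, 12}
Step 12: union(6, 12) -> already same set; set of 6 now {0, 2, 5, 6, 7, 8, 10, 11, 12}
Step 13: find(0) -> no change; set of 0 is {0, 2, 5, 6, 7, 8, 10, 11, 12}
Step 14: union(9, 6) -> merged; set of 9 now {0, 2, 5, 6, 7, 8, 9, 10, 11, 12}
Step 15: union(6, 2) -> already same set; set of 6 now {0, 2, 5, 6, 7, 8, 9, 10, 11, 12}
Step 16: union(3, 7) -> merged; set of 3 now {0, 2, 3, 5, 6, 7, 8, 9, 10, 11, 12}
Step 17: find(12) -> no change; set of 12 is {0, 2, 3, 5, 6, 7, 8, 9, 10, 11, 12}
Step 18: union(6, 11) -> already same set; set of 6 now {0, 2, 3, 5, 6, 7, 8, 9, 10, 11, 12}
Step 19: union(6, 9) -> already same set; set of 6 now {0, 2, 3, 5, 6, 7, 8, 9, 10, 11, 12}
Step 20: find(7) -> no change; set of 7 is {0, 2, 3, 5, 6, 7, 8, 9, 10, 11, 12}
Step 21: union(4, 7) -> merged; set of 4 now {0, 2, 3, 4, 5, 6, 7, 8, 9, 10, 11, 12}
Step 22: find(7) -> no change; set of 7 is {0, 2, 3, 4, 5, 6, 7, 8, 9, 10, 11, 12}
Step 23: union(8, 3) -> already same set; set of 8 now {0, 2, 3, 4, 5, 6, 7, 8, 9, 10, 11, 12}
Step 24: union(10, 4) -> already same set; set of 10 now {0, 2, 3, 4, 5, 6, 7, 8, 9, 10, 11, 12}
Step 25: find(7) -> no change; set of 7 is {0, 2, 3, 4, 5, 6, 7, 8, 9, 10, 11, 12}
Step 26: union(11, 10) -> already same set; set of 11 now {0, 2, 3, 4, 5, 6, 7, 8, 9, 10, 11, 12}
Component of 3: {0, 2, 3, 4, 5, 6, 7, 8, 9, 10, 11, 12}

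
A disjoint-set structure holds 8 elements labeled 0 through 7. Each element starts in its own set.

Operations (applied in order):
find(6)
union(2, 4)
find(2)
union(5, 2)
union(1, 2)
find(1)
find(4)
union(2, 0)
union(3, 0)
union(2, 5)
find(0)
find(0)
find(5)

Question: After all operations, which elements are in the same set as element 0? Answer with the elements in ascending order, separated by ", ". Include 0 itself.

Answer: 0, 1, 2, 3, 4, 5

Derivation:
Step 1: find(6) -> no change; set of 6 is {6}
Step 2: union(2, 4) -> merged; set of 2 now {2, 4}
Step 3: find(2) -> no change; set of 2 is {2, 4}
Step 4: union(5, 2) -> merged; set of 5 now {2, 4, 5}
Step 5: union(1, 2) -> merged; set of 1 now {1, 2, 4, 5}
Step 6: find(1) -> no change; set of 1 is {1, 2, 4, 5}
Step 7: find(4) -> no change; set of 4 is {1, 2, 4, 5}
Step 8: union(2, 0) -> merged; set of 2 now {0, 1, 2, 4, 5}
Step 9: union(3, 0) -> merged; set of 3 now {0, 1, 2, 3, 4, 5}
Step 10: union(2, 5) -> already same set; set of 2 now {0, 1, 2, 3, 4, 5}
Step 11: find(0) -> no change; set of 0 is {0, 1, 2, 3, 4, 5}
Step 12: find(0) -> no change; set of 0 is {0, 1, 2, 3, 4, 5}
Step 13: find(5) -> no change; set of 5 is {0, 1, 2, 3, 4, 5}
Component of 0: {0, 1, 2, 3, 4, 5}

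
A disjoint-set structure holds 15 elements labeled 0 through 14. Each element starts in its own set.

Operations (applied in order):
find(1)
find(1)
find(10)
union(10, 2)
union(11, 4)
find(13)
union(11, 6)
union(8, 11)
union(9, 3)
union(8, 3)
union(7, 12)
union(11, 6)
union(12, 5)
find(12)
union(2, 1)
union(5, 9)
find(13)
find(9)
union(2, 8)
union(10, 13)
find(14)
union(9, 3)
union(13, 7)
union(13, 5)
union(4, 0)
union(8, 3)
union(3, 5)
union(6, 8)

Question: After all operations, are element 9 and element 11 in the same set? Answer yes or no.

Answer: yes

Derivation:
Step 1: find(1) -> no change; set of 1 is {1}
Step 2: find(1) -> no change; set of 1 is {1}
Step 3: find(10) -> no change; set of 10 is {10}
Step 4: union(10, 2) -> merged; set of 10 now {2, 10}
Step 5: union(11, 4) -> merged; set of 11 now {4, 11}
Step 6: find(13) -> no change; set of 13 is {13}
Step 7: union(11, 6) -> merged; set of 11 now {4, 6, 11}
Step 8: union(8, 11) -> merged; set of 8 now {4, 6, 8, 11}
Step 9: union(9, 3) -> merged; set of 9 now {3, 9}
Step 10: union(8, 3) -> merged; set of 8 now {3, 4, 6, 8, 9, 11}
Step 11: union(7, 12) -> merged; set of 7 now {7, 12}
Step 12: union(11, 6) -> already same set; set of 11 now {3, 4, 6, 8, 9, 11}
Step 13: union(12, 5) -> merged; set of 12 now {5, 7, 12}
Step 14: find(12) -> no change; set of 12 is {5, 7, 12}
Step 15: union(2, 1) -> merged; set of 2 now {1, 2, 10}
Step 16: union(5, 9) -> merged; set of 5 now {3, 4, 5, 6, 7, 8, 9, 11, 12}
Step 17: find(13) -> no change; set of 13 is {13}
Step 18: find(9) -> no change; set of 9 is {3, 4, 5, 6, 7, 8, 9, 11, 12}
Step 19: union(2, 8) -> merged; set of 2 now {1, 2, 3, 4, 5, 6, 7, 8, 9, 10, 11, 12}
Step 20: union(10, 13) -> merged; set of 10 now {1, 2, 3, 4, 5, 6, 7, 8, 9, 10, 11, 12, 13}
Step 21: find(14) -> no change; set of 14 is {14}
Step 22: union(9, 3) -> already same set; set of 9 now {1, 2, 3, 4, 5, 6, 7, 8, 9, 10, 11, 12, 13}
Step 23: union(13, 7) -> already same set; set of 13 now {1, 2, 3, 4, 5, 6, 7, 8, 9, 10, 11, 12, 13}
Step 24: union(13, 5) -> already same set; set of 13 now {1, 2, 3, 4, 5, 6, 7, 8, 9, 10, 11, 12, 13}
Step 25: union(4, 0) -> merged; set of 4 now {0, 1, 2, 3, 4, 5, 6, 7, 8, 9, 10, 11, 12, 13}
Step 26: union(8, 3) -> already same set; set of 8 now {0, 1, 2, 3, 4, 5, 6, 7, 8, 9, 10, 11, 12, 13}
Step 27: union(3, 5) -> already same set; set of 3 now {0, 1, 2, 3, 4, 5, 6, 7, 8, 9, 10, 11, 12, 13}
Step 28: union(6, 8) -> already same set; set of 6 now {0, 1, 2, 3, 4, 5, 6, 7, 8, 9, 10, 11, 12, 13}
Set of 9: {0, 1, 2, 3, 4, 5, 6, 7, 8, 9, 10, 11, 12, 13}; 11 is a member.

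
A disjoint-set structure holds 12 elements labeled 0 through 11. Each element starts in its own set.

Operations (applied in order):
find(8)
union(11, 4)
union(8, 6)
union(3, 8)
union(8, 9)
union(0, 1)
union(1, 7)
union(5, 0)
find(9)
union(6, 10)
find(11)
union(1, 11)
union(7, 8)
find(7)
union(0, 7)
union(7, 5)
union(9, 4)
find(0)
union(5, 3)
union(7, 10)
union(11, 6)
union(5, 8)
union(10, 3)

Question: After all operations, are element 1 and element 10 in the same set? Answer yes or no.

Answer: yes

Derivation:
Step 1: find(8) -> no change; set of 8 is {8}
Step 2: union(11, 4) -> merged; set of 11 now {4, 11}
Step 3: union(8, 6) -> merged; set of 8 now {6, 8}
Step 4: union(3, 8) -> merged; set of 3 now {3, 6, 8}
Step 5: union(8, 9) -> merged; set of 8 now {3, 6, 8, 9}
Step 6: union(0, 1) -> merged; set of 0 now {0, 1}
Step 7: union(1, 7) -> merged; set of 1 now {0, 1, 7}
Step 8: union(5, 0) -> merged; set of 5 now {0, 1, 5, 7}
Step 9: find(9) -> no change; set of 9 is {3, 6, 8, 9}
Step 10: union(6, 10) -> merged; set of 6 now {3, 6, 8, 9, 10}
Step 11: find(11) -> no change; set of 11 is {4, 11}
Step 12: union(1, 11) -> merged; set of 1 now {0, 1, 4, 5, 7, 11}
Step 13: union(7, 8) -> merged; set of 7 now {0, 1, 3, 4, 5, 6, 7, 8, 9, 10, 11}
Step 14: find(7) -> no change; set of 7 is {0, 1, 3, 4, 5, 6, 7, 8, 9, 10, 11}
Step 15: union(0, 7) -> already same set; set of 0 now {0, 1, 3, 4, 5, 6, 7, 8, 9, 10, 11}
Step 16: union(7, 5) -> already same set; set of 7 now {0, 1, 3, 4, 5, 6, 7, 8, 9, 10, 11}
Step 17: union(9, 4) -> already same set; set of 9 now {0, 1, 3, 4, 5, 6, 7, 8, 9, 10, 11}
Step 18: find(0) -> no change; set of 0 is {0, 1, 3, 4, 5, 6, 7, 8, 9, 10, 11}
Step 19: union(5, 3) -> already same set; set of 5 now {0, 1, 3, 4, 5, 6, 7, 8, 9, 10, 11}
Step 20: union(7, 10) -> already same set; set of 7 now {0, 1, 3, 4, 5, 6, 7, 8, 9, 10, 11}
Step 21: union(11, 6) -> already same set; set of 11 now {0, 1, 3, 4, 5, 6, 7, 8, 9, 10, 11}
Step 22: union(5, 8) -> already same set; set of 5 now {0, 1, 3, 4, 5, 6, 7, 8, 9, 10, 11}
Step 23: union(10, 3) -> already same set; set of 10 now {0, 1, 3, 4, 5, 6, 7, 8, 9, 10, 11}
Set of 1: {0, 1, 3, 4, 5, 6, 7, 8, 9, 10, 11}; 10 is a member.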